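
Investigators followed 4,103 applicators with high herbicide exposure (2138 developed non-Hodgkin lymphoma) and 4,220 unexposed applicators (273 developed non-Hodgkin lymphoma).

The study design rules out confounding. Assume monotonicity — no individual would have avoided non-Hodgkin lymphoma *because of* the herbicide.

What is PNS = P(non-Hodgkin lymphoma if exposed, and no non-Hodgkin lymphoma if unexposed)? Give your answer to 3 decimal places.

p₁ = P(outcome | exposed) = 2138/4103 = 0.52108
p₀ = P(outcome | unexposed) = 273/4220 = 0.064692
Under exogeneity and monotonicity, PNS = p₁ − p₀.
PNS = 0.52108 − 0.064692 = 0.45639

PNS ≈ 0.456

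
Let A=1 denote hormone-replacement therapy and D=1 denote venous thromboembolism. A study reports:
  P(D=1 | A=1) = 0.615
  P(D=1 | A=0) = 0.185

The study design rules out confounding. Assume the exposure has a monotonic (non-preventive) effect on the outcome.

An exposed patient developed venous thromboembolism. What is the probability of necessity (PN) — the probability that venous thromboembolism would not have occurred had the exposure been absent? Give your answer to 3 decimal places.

PN ≈ 0.699

Let p₁ = 0.615, p₀ = 0.185.
Under exogeneity and monotonicity, PN = (p₁ − p₀) / p₁.
PN = (0.615 − 0.185) / 0.615 = 0.43 / 0.615 ≈ 0.6992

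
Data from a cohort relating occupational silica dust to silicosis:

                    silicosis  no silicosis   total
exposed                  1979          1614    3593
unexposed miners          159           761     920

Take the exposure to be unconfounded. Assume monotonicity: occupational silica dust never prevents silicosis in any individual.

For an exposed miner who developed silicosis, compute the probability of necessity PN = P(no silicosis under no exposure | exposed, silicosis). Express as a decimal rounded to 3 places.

p₁ = P(outcome | exposed) = 1979/3593 = 0.55079
p₀ = P(outcome | unexposed) = 159/920 = 0.17283
Under exogeneity and monotonicity, PN = (p₁ − p₀) / p₁.
PN = (0.55079 − 0.17283) / 0.55079 = 0.37797 / 0.55079 ≈ 0.6862

PN ≈ 0.686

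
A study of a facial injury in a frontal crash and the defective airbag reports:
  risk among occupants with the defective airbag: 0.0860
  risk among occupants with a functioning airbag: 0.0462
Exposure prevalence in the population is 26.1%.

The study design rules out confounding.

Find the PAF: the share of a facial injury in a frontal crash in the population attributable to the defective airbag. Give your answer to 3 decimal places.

Let p₁ = 0.086, p₀ = 0.0462.
Overall risk P(Y=1) = π·p₁ + (1−π)·p₀ = 0.261×0.086 + 0.739×0.0462 = 0.056588.
Under exogeneity, PAF = [P(Y=1) − p₀] / P(Y=1).
PAF = (0.056588 − 0.0462) / 0.056588 ≈ 0.1836

PAF ≈ 0.184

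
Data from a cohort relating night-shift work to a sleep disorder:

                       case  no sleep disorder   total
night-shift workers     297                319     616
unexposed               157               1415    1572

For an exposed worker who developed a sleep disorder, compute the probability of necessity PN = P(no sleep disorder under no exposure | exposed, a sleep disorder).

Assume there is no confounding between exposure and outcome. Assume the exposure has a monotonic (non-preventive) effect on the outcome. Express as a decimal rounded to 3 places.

PN ≈ 0.793

p₁ = P(outcome | exposed) = 297/616 = 0.48214
p₀ = P(outcome | unexposed) = 157/1572 = 0.099873
Under exogeneity and monotonicity, PN = (p₁ − p₀)/p₁.
PN = (0.48214 − 0.099873) / 0.48214 ≈ 0.7929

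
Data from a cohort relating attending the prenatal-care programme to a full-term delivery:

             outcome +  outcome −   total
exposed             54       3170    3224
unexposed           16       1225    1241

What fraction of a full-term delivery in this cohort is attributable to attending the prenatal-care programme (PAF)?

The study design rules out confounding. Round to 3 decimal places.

PAF ≈ 0.178

p₁ = P(outcome | exposed) = 54/3224 = 0.016749
p₀ = P(outcome | unexposed) = 16/1241 = 0.012893
Exposure prevalence π = 3224/4465 = 0.72206; overall risk P(Y=1) = 0.015677.
Under exogeneity, PAF = [P(Y=1) − p₀]/P(Y=1).
PAF = (0.015677 − 0.012893) / 0.015677 ≈ 0.1776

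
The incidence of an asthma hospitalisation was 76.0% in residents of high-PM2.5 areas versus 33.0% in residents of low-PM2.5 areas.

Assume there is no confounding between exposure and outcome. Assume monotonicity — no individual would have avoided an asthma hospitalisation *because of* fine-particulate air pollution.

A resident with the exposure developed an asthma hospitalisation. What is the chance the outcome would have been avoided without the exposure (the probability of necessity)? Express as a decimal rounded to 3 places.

p₁ = 0.76, p₀ = 0.33.
Under exogeneity and monotonicity, PN = (p₁ − p₀) / p₁.
PN = (0.76 − 0.33) / 0.76 = 0.43 / 0.76 ≈ 0.5658

PN ≈ 0.566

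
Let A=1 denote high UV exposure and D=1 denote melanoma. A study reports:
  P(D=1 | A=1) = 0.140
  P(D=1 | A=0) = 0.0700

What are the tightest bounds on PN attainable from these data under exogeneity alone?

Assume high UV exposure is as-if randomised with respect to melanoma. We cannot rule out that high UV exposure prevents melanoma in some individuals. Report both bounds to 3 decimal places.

0.500 ≤ PN ≤ 1.000

Let p₁ = 0.14, p₀ = 0.07.
Under exogeneity alone the bounds on PN are max{0,(p₁−p₀)/p₁} ≤ PN ≤ min{1,(1−p₀)/p₁}.
  lower = (p₁ − p₀)/p₁ = 0.07 / 0.14 ≈ 0.5000
  upper = min{1, (1 − p₀)/p₁} = 0.93 / 0.14 ≈ 6.6429 → capped at 1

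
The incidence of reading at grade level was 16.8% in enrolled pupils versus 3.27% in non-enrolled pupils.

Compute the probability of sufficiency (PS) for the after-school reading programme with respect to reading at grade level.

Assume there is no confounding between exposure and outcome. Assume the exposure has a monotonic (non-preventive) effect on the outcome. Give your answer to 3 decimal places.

PS ≈ 0.140

p₁ = 0.168, p₀ = 0.0327.
Under exogeneity and monotonicity, PS = (p₁ − p₀) / (1 − p₀).
PS = (0.168 − 0.0327) / (1 − 0.0327) = 0.1353 / 0.9673 ≈ 0.1399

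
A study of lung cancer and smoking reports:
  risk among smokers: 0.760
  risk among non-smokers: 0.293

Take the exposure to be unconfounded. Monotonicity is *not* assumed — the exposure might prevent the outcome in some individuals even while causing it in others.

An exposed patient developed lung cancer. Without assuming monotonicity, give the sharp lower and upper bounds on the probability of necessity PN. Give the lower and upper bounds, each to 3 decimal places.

Let p₁ = 0.76, p₀ = 0.293.
Under exogeneity alone the bounds on PN are max{0,(p₁−p₀)/p₁} ≤ PN ≤ min{1,(1−p₀)/p₁}.
  lower = (p₁ − p₀)/p₁ = 0.467 / 0.76 ≈ 0.6145
  upper = min{1, (1 − p₀)/p₁} = 0.707 / 0.76 ≈ 0.9303

0.614 ≤ PN ≤ 0.930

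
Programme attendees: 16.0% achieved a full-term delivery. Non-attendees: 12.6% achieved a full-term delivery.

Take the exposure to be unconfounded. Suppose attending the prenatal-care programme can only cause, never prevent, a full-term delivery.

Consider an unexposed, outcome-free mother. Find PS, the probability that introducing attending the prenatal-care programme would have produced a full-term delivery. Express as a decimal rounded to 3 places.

PS ≈ 0.039

p₁ = 0.16, p₀ = 0.126.
Under exogeneity and monotonicity, PS = (p₁ − p₀) / (1 − p₀).
PS = (0.16 − 0.126) / (1 − 0.126) = 0.034 / 0.874 ≈ 0.0389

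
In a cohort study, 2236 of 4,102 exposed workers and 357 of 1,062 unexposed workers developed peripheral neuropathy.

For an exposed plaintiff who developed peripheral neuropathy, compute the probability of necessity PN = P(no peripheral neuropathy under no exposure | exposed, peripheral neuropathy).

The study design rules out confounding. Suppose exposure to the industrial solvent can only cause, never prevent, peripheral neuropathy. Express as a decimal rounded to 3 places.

PN ≈ 0.383

p₁ = P(outcome | exposed) = 2236/4102 = 0.5451
p₀ = P(outcome | unexposed) = 357/1062 = 0.33616
Under exogeneity and monotonicity, PN = (p₁ − p₀) / p₁.
PN = (0.5451 − 0.33616) / 0.5451 = 0.20894 / 0.5451 ≈ 0.3833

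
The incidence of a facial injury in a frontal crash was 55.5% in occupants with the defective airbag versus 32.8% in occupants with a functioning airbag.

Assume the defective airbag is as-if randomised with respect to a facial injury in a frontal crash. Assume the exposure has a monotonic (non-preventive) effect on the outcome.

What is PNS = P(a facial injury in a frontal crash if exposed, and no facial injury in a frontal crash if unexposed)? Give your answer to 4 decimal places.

p₁ = 0.555, p₀ = 0.328.
Under exogeneity and monotonicity, PNS = p₁ − p₀.
PNS = 0.555 − 0.328 = 0.227

PNS ≈ 0.2270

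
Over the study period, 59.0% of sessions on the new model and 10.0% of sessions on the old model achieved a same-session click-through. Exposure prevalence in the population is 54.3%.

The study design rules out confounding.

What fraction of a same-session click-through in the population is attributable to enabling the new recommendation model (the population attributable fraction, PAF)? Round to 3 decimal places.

PAF ≈ 0.727

p₁ = 0.59, p₀ = 0.1.
Overall risk P(Y=1) = π·p₁ + (1−π)·p₀ = 0.543×0.59 + 0.457×0.1 = 0.36607.
Under exogeneity, PAF = [P(Y=1) − p₀] / P(Y=1).
PAF = (0.36607 − 0.1) / 0.36607 ≈ 0.7268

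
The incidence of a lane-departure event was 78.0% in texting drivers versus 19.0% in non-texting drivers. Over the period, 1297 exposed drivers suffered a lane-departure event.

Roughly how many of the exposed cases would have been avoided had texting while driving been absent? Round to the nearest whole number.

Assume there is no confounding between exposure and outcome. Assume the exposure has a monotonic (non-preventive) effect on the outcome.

about 981 cases

p₁ = 0.78, p₀ = 0.19.
PN = (p₁ − p₀)/p₁ = (0.78 − 0.19) / 0.78 ≈ 0.75641.
Attributable cases ≈ PN × (exposed cases) = 0.75641 × 1297 ≈ 981.06.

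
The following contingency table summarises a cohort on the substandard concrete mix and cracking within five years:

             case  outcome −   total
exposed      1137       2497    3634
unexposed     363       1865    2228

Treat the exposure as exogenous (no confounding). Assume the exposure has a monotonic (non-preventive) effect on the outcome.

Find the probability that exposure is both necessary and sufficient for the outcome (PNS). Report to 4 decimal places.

p₁ = P(outcome | exposed) = 1137/3634 = 0.31288
p₀ = P(outcome | unexposed) = 363/2228 = 0.16293
Under exogeneity and monotonicity, PNS = p₁ − p₀.
PNS = 0.31288 − 0.16293 = 0.14995

PNS ≈ 0.1500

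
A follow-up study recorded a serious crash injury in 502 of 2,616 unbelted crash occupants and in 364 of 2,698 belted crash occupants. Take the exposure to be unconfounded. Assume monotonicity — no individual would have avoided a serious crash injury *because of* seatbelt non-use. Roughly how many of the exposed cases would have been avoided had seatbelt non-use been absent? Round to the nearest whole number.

p₁ = P(outcome | exposed) = 502/2616 = 0.1919
p₀ = P(outcome | unexposed) = 364/2698 = 0.13491
PN = (p₁ − p₀)/p₁ = (0.1919 − 0.13491) / 0.1919 ≈ 0.29694.
Attributable cases ≈ PN × (exposed cases) = 0.29694 × 502 ≈ 149.06.

about 149 cases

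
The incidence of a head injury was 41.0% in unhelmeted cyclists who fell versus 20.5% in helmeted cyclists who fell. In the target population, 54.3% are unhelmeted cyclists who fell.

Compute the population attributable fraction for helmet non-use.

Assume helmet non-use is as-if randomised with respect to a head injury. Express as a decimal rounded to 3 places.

PAF ≈ 0.352

p₁ = 0.41, p₀ = 0.205.
Overall risk P(Y=1) = π·p₁ + (1−π)·p₀ = 0.543×0.41 + 0.457×0.205 = 0.31631.
Under exogeneity, PAF = [P(Y=1) − p₀] / P(Y=1).
PAF = (0.31631 − 0.205) / 0.31631 ≈ 0.3519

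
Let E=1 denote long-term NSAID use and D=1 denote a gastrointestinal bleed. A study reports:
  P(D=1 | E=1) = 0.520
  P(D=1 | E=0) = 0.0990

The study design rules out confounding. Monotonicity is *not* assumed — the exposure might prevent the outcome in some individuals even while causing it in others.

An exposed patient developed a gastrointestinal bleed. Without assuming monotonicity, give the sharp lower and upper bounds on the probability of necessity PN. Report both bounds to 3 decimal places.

Let p₁ = 0.52, p₀ = 0.099.
Under exogeneity alone the bounds on PN are max{0,(p₁−p₀)/p₁} ≤ PN ≤ min{1,(1−p₀)/p₁}.
  lower = (p₁ − p₀)/p₁ = 0.421 / 0.52 ≈ 0.8096
  upper = min{1, (1 − p₀)/p₁} = 0.901 / 0.52 ≈ 1.7327 → capped at 1

0.810 ≤ PN ≤ 1.000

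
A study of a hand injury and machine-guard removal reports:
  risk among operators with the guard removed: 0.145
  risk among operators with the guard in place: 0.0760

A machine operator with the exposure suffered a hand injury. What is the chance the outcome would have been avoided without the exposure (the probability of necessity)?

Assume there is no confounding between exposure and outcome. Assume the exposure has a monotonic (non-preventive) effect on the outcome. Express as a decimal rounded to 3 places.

Let p₁ = 0.145, p₀ = 0.076.
Under exogeneity and monotonicity, PN = (p₁ − p₀) / p₁.
PN = (0.145 − 0.076) / 0.145 = 0.069 / 0.145 ≈ 0.4759

PN ≈ 0.476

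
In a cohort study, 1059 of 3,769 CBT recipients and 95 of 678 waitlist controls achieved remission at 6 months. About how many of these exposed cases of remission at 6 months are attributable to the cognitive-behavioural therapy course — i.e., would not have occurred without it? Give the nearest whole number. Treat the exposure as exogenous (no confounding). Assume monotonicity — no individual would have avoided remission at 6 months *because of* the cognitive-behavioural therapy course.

p₁ = P(outcome | exposed) = 1059/3769 = 0.28098
p₀ = P(outcome | unexposed) = 95/678 = 0.14012
PN = (p₁ − p₀)/p₁ = (0.28098 − 0.14012) / 0.28098 ≈ 0.50132.
Attributable cases ≈ PN × (exposed cases) = 0.50132 × 1059 ≈ 530.90.

about 531 cases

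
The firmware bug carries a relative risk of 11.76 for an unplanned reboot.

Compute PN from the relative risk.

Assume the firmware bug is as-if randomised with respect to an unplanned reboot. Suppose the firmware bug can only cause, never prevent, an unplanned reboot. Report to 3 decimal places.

PN ≈ 0.915

Under exogeneity and monotonicity, PN = (RR − 1) / RR = 1 − 1/RR.
PN = (11.76 − 1) / 11.76 = 10.76 / 11.76 ≈ 0.9150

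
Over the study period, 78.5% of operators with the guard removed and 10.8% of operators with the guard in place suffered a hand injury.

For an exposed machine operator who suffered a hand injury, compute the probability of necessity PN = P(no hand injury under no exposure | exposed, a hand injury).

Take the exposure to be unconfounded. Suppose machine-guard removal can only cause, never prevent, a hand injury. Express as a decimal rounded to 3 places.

PN ≈ 0.862

p₁ = 0.785, p₀ = 0.108.
Under exogeneity and monotonicity, PN = (p₁ − p₀) / p₁.
PN = (0.785 − 0.108) / 0.785 = 0.677 / 0.785 ≈ 0.8624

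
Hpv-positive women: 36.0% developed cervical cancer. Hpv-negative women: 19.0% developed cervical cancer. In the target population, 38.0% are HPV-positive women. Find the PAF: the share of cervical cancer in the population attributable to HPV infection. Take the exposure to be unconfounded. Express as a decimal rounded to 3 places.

PAF ≈ 0.254

p₁ = 0.36, p₀ = 0.19.
Overall risk P(Y=1) = π·p₁ + (1−π)·p₀ = 0.38×0.36 + 0.62×0.19 = 0.2546.
Under exogeneity, PAF = [P(Y=1) − p₀] / P(Y=1).
PAF = (0.2546 − 0.19) / 0.2546 ≈ 0.2537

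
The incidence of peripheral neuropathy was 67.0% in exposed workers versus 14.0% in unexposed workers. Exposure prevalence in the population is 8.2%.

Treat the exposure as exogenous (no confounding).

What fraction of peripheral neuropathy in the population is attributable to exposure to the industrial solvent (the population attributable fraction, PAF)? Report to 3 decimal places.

PAF ≈ 0.237

p₁ = 0.67, p₀ = 0.14.
Overall risk P(Y=1) = π·p₁ + (1−π)·p₀ = 0.082×0.67 + 0.918×0.14 = 0.18346.
Under exogeneity, PAF = [P(Y=1) − p₀] / P(Y=1).
PAF = (0.18346 − 0.14) / 0.18346 ≈ 0.2369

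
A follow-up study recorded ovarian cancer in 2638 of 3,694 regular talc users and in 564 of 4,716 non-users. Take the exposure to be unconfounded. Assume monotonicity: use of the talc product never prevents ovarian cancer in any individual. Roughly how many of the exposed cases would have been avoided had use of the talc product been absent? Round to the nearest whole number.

p₁ = P(outcome | exposed) = 2638/3694 = 0.71413
p₀ = P(outcome | unexposed) = 564/4716 = 0.11959
PN = (p₁ − p₀)/p₁ = (0.71413 − 0.11959) / 0.71413 ≈ 0.83253.
Attributable cases ≈ PN × (exposed cases) = 0.83253 × 2638 ≈ 2196.22.

about 2196 cases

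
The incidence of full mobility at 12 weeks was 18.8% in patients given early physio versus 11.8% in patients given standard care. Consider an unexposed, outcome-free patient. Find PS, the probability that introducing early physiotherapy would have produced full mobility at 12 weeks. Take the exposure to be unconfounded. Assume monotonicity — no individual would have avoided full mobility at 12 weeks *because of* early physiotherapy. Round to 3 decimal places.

PS ≈ 0.079

p₁ = 0.188, p₀ = 0.118.
Under exogeneity and monotonicity, PS = (p₁ − p₀) / (1 − p₀).
PS = (0.188 − 0.118) / (1 − 0.118) = 0.07 / 0.882 ≈ 0.0794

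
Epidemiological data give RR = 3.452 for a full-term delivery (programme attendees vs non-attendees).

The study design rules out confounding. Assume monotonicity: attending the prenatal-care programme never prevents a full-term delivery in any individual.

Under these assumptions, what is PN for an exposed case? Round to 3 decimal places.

PN ≈ 0.710

Under exogeneity and monotonicity, PN = (RR − 1) / RR = 1 − 1/RR.
PN = (3.452 − 1) / 3.452 = 2.452 / 3.452 ≈ 0.7103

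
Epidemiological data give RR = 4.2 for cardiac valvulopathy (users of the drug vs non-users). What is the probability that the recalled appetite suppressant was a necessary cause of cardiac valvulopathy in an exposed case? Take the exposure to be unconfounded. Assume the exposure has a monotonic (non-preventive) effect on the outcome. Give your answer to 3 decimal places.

Under exogeneity and monotonicity, PN = (RR − 1) / RR = 1 − 1/RR.
PN = (4.2 − 1) / 4.2 = 3.2 / 4.2 ≈ 0.7619

PN ≈ 0.762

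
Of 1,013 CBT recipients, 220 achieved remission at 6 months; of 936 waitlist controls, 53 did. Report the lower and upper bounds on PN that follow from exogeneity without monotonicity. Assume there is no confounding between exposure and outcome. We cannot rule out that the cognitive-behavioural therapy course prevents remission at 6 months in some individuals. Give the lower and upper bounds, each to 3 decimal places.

p₁ = P(outcome | exposed) = 220/1013 = 0.21718
p₀ = P(outcome | unexposed) = 53/936 = 0.056624
Under exogeneity alone the bounds on PN are max{0,(p₁−p₀)/p₁} ≤ PN ≤ min{1,(1−p₀)/p₁}.
  lower = (p₁ − p₀)/p₁ = 0.16055 / 0.21718 ≈ 0.7393
  upper = min{1, (1 − p₀)/p₁} = 0.94338 / 0.21718 ≈ 4.3438 → capped at 1

0.739 ≤ PN ≤ 1.000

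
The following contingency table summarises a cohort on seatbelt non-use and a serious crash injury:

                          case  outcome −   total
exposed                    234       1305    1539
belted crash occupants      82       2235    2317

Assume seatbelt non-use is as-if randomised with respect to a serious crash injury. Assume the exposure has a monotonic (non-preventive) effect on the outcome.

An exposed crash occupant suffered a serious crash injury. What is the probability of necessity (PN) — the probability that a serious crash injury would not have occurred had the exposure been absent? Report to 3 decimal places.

p₁ = P(outcome | exposed) = 234/1539 = 0.15205
p₀ = P(outcome | unexposed) = 82/2317 = 0.035391
Under exogeneity and monotonicity, PN = (p₁ − p₀)/p₁.
PN = (0.15205 − 0.035391) / 0.15205 ≈ 0.7672

PN ≈ 0.767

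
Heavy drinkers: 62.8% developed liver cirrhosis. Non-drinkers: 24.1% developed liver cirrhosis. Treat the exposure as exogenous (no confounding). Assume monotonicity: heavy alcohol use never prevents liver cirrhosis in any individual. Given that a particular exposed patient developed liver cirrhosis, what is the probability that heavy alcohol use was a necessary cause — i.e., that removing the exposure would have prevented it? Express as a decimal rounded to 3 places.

p₁ = 0.628, p₀ = 0.241.
Under exogeneity and monotonicity, PN = (p₁ − p₀) / p₁.
PN = (0.628 − 0.241) / 0.628 = 0.387 / 0.628 ≈ 0.6162

PN ≈ 0.616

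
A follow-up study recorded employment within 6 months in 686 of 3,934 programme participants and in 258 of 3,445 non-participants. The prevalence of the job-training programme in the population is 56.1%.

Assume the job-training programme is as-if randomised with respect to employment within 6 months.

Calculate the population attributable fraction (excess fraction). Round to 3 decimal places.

p₁ = P(outcome | exposed) = 686/3934 = 0.17438
p₀ = P(outcome | unexposed) = 258/3445 = 0.074891
Overall risk P(Y=1) = π·p₁ + (1−π)·p₀ = 0.561×0.17438 + 0.439×0.074891 = 0.1307.
Under exogeneity, PAF = [P(Y=1) − p₀] / P(Y=1).
PAF = (0.1307 − 0.074891) / 0.1307 ≈ 0.4270

PAF ≈ 0.427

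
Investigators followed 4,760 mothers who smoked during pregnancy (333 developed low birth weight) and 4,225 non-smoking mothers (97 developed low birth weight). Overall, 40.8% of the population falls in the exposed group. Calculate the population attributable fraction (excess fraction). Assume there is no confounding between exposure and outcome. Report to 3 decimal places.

p₁ = P(outcome | exposed) = 333/4760 = 0.069958
p₀ = P(outcome | unexposed) = 97/4225 = 0.022959
Overall risk P(Y=1) = π·p₁ + (1−π)·p₀ = 0.408×0.069958 + 0.592×0.022959 = 0.042134.
Under exogeneity, PAF = [P(Y=1) − p₀] / P(Y=1).
PAF = (0.042134 − 0.022959) / 0.042134 ≈ 0.4551

PAF ≈ 0.455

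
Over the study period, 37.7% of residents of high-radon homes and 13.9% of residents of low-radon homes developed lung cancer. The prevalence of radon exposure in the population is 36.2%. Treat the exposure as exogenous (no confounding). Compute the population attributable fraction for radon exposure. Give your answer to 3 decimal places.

p₁ = 0.377, p₀ = 0.139.
Overall risk P(Y=1) = π·p₁ + (1−π)·p₀ = 0.362×0.377 + 0.638×0.139 = 0.22516.
Under exogeneity, PAF = [P(Y=1) − p₀] / P(Y=1).
PAF = (0.22516 − 0.139) / 0.22516 ≈ 0.3827

PAF ≈ 0.383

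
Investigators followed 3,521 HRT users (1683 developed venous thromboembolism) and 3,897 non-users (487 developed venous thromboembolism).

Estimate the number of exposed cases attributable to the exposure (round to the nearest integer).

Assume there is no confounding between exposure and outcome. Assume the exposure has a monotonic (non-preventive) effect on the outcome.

about 1243 cases

p₁ = P(outcome | exposed) = 1683/3521 = 0.47799
p₀ = P(outcome | unexposed) = 487/3897 = 0.12497
PN = (p₁ − p₀)/p₁ = (0.47799 − 0.12497) / 0.47799 ≈ 0.73855.
Attributable cases ≈ PN × (exposed cases) = 0.73855 × 1683 ≈ 1242.99.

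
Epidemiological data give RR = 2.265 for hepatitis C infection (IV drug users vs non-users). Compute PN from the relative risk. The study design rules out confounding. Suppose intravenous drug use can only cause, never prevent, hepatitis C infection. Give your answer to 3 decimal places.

Under exogeneity and monotonicity, PN = (RR − 1) / RR = 1 − 1/RR.
PN = (2.265 − 1) / 2.265 = 1.265 / 2.265 ≈ 0.5585

PN ≈ 0.558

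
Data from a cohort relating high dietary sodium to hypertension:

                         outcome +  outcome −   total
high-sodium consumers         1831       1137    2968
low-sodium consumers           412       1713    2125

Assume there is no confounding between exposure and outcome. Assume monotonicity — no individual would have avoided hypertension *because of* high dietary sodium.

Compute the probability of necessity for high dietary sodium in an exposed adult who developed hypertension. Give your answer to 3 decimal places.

p₁ = P(outcome | exposed) = 1831/2968 = 0.61691
p₀ = P(outcome | unexposed) = 412/2125 = 0.19388
Under exogeneity and monotonicity, PN = (p₁ − p₀)/p₁.
PN = (0.61691 − 0.19388) / 0.61691 ≈ 0.6857

PN ≈ 0.686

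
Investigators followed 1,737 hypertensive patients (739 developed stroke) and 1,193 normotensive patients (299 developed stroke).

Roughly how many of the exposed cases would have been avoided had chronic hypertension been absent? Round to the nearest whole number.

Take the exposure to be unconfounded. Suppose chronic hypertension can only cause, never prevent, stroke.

about 304 cases

p₁ = P(outcome | exposed) = 739/1737 = 0.42545
p₀ = P(outcome | unexposed) = 299/1193 = 0.25063
PN = (p₁ − p₀)/p₁ = (0.42545 − 0.25063) / 0.42545 ≈ 0.41090.
Attributable cases ≈ PN × (exposed cases) = 0.41090 × 739 ≈ 303.66.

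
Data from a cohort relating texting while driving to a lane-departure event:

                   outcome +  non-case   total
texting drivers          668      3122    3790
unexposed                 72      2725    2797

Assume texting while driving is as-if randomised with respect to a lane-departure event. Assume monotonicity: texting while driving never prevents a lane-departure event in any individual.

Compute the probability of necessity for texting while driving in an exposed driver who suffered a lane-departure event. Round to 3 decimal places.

PN ≈ 0.854

p₁ = P(outcome | exposed) = 668/3790 = 0.17625
p₀ = P(outcome | unexposed) = 72/2797 = 0.025742
Under exogeneity and monotonicity, PN = (p₁ − p₀)/p₁.
PN = (0.17625 − 0.025742) / 0.17625 ≈ 0.8539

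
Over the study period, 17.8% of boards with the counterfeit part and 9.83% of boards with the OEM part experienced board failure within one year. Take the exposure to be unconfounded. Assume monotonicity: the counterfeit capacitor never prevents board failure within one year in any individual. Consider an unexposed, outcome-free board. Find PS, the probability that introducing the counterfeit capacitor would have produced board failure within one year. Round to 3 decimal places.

p₁ = 0.178, p₀ = 0.0983.
Under exogeneity and monotonicity, PS = (p₁ − p₀) / (1 − p₀).
PS = (0.178 − 0.0983) / (1 − 0.0983) = 0.0797 / 0.9017 ≈ 0.0884

PS ≈ 0.088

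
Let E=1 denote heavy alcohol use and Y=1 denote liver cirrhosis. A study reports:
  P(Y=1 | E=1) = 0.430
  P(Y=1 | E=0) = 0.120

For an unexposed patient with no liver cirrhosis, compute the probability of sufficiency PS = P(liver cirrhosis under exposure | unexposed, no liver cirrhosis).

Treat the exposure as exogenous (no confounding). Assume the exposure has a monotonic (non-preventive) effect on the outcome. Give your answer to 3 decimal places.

PS ≈ 0.352

Let p₁ = 0.43, p₀ = 0.12.
Under exogeneity and monotonicity, PS = (p₁ − p₀) / (1 − p₀).
PS = (0.43 − 0.12) / (1 − 0.12) = 0.31 / 0.88 ≈ 0.3523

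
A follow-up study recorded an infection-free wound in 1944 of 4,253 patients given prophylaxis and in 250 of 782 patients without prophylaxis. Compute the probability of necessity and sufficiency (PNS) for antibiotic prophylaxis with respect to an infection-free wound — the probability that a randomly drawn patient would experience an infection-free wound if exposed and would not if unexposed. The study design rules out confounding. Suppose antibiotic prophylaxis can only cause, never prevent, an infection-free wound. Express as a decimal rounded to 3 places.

PNS ≈ 0.137

p₁ = P(outcome | exposed) = 1944/4253 = 0.45709
p₀ = P(outcome | unexposed) = 250/782 = 0.31969
Under exogeneity and monotonicity, PNS = p₁ − p₀.
PNS = 0.45709 − 0.31969 = 0.1374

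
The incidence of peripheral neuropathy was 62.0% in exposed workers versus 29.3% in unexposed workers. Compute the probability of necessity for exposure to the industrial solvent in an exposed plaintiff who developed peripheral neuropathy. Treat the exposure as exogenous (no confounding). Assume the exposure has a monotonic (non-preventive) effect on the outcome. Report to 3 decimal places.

PN ≈ 0.527

p₁ = 0.62, p₀ = 0.293.
Under exogeneity and monotonicity, PN = (p₁ − p₀) / p₁.
PN = (0.62 − 0.293) / 0.62 = 0.327 / 0.62 ≈ 0.5274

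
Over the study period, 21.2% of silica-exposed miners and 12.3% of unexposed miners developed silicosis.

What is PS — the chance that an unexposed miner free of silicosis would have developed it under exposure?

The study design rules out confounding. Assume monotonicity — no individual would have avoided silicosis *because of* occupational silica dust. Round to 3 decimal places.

PS ≈ 0.101

p₁ = 0.212, p₀ = 0.123.
Under exogeneity and monotonicity, PS = (p₁ − p₀) / (1 − p₀).
PS = (0.212 − 0.123) / (1 − 0.123) = 0.089 / 0.877 ≈ 0.1015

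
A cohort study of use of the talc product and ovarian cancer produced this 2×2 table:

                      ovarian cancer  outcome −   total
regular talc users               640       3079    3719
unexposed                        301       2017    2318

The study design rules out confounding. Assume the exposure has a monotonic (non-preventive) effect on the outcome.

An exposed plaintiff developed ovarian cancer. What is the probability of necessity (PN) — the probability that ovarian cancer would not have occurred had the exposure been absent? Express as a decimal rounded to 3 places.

p₁ = P(outcome | exposed) = 640/3719 = 0.17209
p₀ = P(outcome | unexposed) = 301/2318 = 0.12985
Under exogeneity and monotonicity, PN = (p₁ − p₀)/p₁.
PN = (0.17209 − 0.12985) / 0.17209 ≈ 0.2454

PN ≈ 0.245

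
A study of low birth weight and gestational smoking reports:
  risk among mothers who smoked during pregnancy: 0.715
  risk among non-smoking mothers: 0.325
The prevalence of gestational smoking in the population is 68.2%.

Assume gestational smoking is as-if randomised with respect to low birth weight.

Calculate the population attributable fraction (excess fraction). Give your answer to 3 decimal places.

Let p₁ = 0.715, p₀ = 0.325.
Overall risk P(Y=1) = π·p₁ + (1−π)·p₀ = 0.682×0.715 + 0.318×0.325 = 0.59098.
Under exogeneity, PAF = [P(Y=1) − p₀] / P(Y=1).
PAF = (0.59098 − 0.325) / 0.59098 ≈ 0.4501

PAF ≈ 0.450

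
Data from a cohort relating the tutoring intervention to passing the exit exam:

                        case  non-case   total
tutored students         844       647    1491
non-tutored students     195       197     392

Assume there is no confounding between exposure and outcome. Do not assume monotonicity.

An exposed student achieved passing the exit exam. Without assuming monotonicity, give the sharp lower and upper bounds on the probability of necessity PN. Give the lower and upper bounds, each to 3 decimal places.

p₁ = P(outcome | exposed) = 844/1491 = 0.56606
p₀ = P(outcome | unexposed) = 195/392 = 0.49745
Under exogeneity alone the bounds on PN are max{0,(p₁−p₀)/p₁} ≤ PN ≤ min{1,(1−p₀)/p₁}.
  lower = (p₁ − p₀)/p₁ = 0.068614 / 0.56606 ≈ 0.1212
  upper = min{1, (1 − p₀)/p₁} = 0.50255 / 0.56606 ≈ 0.8878

0.121 ≤ PN ≤ 0.888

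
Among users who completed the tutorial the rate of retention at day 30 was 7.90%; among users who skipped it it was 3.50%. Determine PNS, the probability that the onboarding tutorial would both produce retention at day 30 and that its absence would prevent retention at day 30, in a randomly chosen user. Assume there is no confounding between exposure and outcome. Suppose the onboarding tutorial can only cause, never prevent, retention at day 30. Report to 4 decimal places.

p₁ = 0.079, p₀ = 0.035.
Under exogeneity and monotonicity, PNS = p₁ − p₀.
PNS = 0.079 − 0.035 = 0.044

PNS ≈ 0.0440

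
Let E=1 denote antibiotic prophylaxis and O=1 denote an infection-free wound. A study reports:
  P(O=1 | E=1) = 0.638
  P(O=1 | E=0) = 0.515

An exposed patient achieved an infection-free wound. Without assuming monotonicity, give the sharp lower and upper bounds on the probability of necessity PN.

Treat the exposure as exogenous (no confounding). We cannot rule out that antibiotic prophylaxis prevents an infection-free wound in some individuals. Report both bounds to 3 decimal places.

Let p₁ = 0.638, p₀ = 0.515.
Under exogeneity alone the bounds on PN are max{0,(p₁−p₀)/p₁} ≤ PN ≤ min{1,(1−p₀)/p₁}.
  lower = (p₁ − p₀)/p₁ = 0.123 / 0.638 ≈ 0.1928
  upper = min{1, (1 − p₀)/p₁} = 0.485 / 0.638 ≈ 0.7602

0.193 ≤ PN ≤ 0.760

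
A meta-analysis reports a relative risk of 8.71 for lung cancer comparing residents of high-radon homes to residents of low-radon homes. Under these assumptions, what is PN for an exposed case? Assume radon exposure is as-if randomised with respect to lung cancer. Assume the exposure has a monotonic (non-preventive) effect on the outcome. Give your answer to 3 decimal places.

PN ≈ 0.885

Under exogeneity and monotonicity, PN = (RR − 1) / RR = 1 − 1/RR.
PN = (8.71 − 1) / 8.71 = 7.71 / 8.71 ≈ 0.8852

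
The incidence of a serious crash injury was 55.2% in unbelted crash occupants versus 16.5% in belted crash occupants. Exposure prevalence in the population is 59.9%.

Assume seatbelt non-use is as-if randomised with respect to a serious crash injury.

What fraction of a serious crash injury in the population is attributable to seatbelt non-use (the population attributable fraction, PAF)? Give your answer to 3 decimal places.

PAF ≈ 0.584

p₁ = 0.552, p₀ = 0.165.
Overall risk P(Y=1) = π·p₁ + (1−π)·p₀ = 0.599×0.552 + 0.401×0.165 = 0.39681.
Under exogeneity, PAF = [P(Y=1) − p₀] / P(Y=1).
PAF = (0.39681 − 0.165) / 0.39681 ≈ 0.5842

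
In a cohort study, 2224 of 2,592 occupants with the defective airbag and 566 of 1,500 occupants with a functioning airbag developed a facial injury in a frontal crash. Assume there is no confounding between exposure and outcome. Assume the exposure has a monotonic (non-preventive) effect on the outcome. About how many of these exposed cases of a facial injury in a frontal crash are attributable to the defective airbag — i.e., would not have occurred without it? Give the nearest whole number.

about 1246 cases

p₁ = P(outcome | exposed) = 2224/2592 = 0.85802
p₀ = P(outcome | unexposed) = 566/1500 = 0.37733
PN = (p₁ − p₀)/p₁ = (0.85802 − 0.37733) / 0.85802 ≈ 0.56023.
Attributable cases ≈ PN × (exposed cases) = 0.56023 × 2224 ≈ 1245.95.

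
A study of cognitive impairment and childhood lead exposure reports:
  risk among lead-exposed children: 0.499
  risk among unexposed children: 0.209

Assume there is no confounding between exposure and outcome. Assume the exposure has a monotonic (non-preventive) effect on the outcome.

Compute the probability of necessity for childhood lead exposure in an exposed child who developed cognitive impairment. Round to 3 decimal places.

PN ≈ 0.581

Let p₁ = 0.499, p₀ = 0.209.
Under exogeneity and monotonicity, PN = (p₁ − p₀) / p₁.
PN = (0.499 − 0.209) / 0.499 = 0.29 / 0.499 ≈ 0.5812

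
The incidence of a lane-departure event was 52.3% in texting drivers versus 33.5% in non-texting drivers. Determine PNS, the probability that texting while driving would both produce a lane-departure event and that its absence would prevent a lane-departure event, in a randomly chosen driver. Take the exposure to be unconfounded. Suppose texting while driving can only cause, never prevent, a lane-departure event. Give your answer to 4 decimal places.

p₁ = 0.523, p₀ = 0.335.
Under exogeneity and monotonicity, PNS = p₁ − p₀.
PNS = 0.523 − 0.335 = 0.188

PNS ≈ 0.1880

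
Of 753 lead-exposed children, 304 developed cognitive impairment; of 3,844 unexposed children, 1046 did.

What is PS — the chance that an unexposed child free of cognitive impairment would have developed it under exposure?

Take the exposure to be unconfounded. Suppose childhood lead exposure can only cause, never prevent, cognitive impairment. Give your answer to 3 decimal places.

p₁ = P(outcome | exposed) = 304/753 = 0.40372
p₀ = P(outcome | unexposed) = 1046/3844 = 0.27211
Under exogeneity and monotonicity, PS = (p₁ − p₀) / (1 − p₀).
PS = (0.40372 − 0.27211) / (1 − 0.27211) = 0.13161 / 0.72789 ≈ 0.1808

PS ≈ 0.181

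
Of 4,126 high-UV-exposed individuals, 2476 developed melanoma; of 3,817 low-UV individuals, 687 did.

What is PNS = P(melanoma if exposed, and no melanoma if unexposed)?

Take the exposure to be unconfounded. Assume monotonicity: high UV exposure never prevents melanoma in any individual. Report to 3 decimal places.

PNS ≈ 0.420

p₁ = P(outcome | exposed) = 2476/4126 = 0.6001
p₀ = P(outcome | unexposed) = 687/3817 = 0.17998
Under exogeneity and monotonicity, PNS = p₁ − p₀.
PNS = 0.6001 − 0.17998 = 0.42011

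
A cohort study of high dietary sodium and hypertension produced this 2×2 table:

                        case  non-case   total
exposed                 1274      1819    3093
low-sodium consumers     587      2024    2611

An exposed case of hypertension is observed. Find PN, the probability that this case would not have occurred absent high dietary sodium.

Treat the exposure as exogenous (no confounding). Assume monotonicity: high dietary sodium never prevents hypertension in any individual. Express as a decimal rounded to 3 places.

PN ≈ 0.454

p₁ = P(outcome | exposed) = 1274/3093 = 0.4119
p₀ = P(outcome | unexposed) = 587/2611 = 0.22482
Under exogeneity and monotonicity, PN = (p₁ − p₀)/p₁.
PN = (0.4119 − 0.22482) / 0.4119 ≈ 0.4542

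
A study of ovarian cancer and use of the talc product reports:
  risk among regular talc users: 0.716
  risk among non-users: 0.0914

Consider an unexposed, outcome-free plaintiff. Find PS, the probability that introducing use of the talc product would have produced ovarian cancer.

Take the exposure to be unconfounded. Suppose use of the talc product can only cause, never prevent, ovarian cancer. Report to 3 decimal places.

PS ≈ 0.687

Let p₁ = 0.716, p₀ = 0.0914.
Under exogeneity and monotonicity, PS = (p₁ − p₀) / (1 − p₀).
PS = (0.716 − 0.0914) / (1 − 0.0914) = 0.6246 / 0.9086 ≈ 0.6874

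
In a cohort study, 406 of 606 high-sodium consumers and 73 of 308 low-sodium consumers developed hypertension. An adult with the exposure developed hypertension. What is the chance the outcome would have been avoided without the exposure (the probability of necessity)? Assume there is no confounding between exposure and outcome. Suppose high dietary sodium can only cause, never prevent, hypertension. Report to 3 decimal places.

p₁ = P(outcome | exposed) = 406/606 = 0.66997
p₀ = P(outcome | unexposed) = 73/308 = 0.23701
Under exogeneity and monotonicity, PN = (p₁ − p₀) / p₁.
PN = (0.66997 − 0.23701) / 0.66997 = 0.43295 / 0.66997 ≈ 0.6462

PN ≈ 0.646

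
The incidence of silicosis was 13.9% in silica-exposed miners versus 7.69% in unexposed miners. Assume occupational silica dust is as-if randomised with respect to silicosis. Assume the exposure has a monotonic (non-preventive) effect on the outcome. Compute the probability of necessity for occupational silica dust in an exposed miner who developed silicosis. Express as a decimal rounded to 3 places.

p₁ = 0.139, p₀ = 0.0769.
Under exogeneity and monotonicity, PN = (p₁ − p₀) / p₁.
PN = (0.139 − 0.0769) / 0.139 = 0.0621 / 0.139 ≈ 0.4468

PN ≈ 0.447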